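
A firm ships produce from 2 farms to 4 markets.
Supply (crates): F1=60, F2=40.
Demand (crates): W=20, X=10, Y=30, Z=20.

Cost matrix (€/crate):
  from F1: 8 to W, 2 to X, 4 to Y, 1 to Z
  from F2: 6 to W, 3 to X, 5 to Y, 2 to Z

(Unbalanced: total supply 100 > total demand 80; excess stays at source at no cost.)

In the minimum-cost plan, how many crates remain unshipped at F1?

0

Minimum-cost shipments:
  F1–X: 10 × €2 = €20
  F1–Y: 30 × €4 = €120
  F1–Z: 20 × €1 = €20
  F2–W: 20 × €6 = €120
Total cost = €280.
F1 ships 60 of its 60, leaving 0.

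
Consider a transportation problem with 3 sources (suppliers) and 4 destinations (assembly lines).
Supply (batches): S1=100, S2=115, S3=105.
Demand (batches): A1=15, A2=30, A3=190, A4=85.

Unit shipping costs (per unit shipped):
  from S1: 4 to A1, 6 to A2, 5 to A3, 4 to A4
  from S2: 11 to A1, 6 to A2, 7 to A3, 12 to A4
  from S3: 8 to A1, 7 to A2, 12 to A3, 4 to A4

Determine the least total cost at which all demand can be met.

Optimal allocation:
  S1->A1: 15 batches
  S1->A3: 85 batches
  S2->A2: 10 batches
  S2->A3: 105 batches
  S3->A2: 20 batches
  S3->A4: 85 batches
Total cost = 1760.

1760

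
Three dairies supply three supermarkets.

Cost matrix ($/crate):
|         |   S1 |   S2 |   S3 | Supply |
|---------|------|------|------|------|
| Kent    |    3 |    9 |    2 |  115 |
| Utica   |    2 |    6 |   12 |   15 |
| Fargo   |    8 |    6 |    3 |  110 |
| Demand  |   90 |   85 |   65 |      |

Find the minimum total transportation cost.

A cheapest plan:
  Kent→S1: 75 × $3 = $225
  Kent→S3: 40 × $2 = $80
  Utica→S1: 15 × $2 = $30
  Fargo→S2: 85 × $6 = $510
  Fargo→S3: 25 × $3 = $75
Total = 225 + 80 + 30 + 510 + 75 = $920.
(Supply check: Kent ships 115; Utica ships 15; Fargo ships 110.)

920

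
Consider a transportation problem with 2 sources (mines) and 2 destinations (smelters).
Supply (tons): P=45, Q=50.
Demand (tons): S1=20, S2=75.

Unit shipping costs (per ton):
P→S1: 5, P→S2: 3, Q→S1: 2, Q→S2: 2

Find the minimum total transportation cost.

Optimal allocation:
  P–S2: 45 × 3 = 135
  Q–S1: 20 × 2 = 40
  Q–S2: 30 × 2 = 60
Total = 135 + 40 + 60 = 235.
(Supply check: P ships 45; Q ships 50.)

235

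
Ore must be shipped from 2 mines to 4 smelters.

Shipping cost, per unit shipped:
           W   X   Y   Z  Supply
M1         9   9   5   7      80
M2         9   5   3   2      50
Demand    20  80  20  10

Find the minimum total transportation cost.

One minimum-cost allocation:
  M1 to W: 20 × 9 = 180
  M1 to X: 40 × 9 = 360
  M1 to Y: 20 × 5 = 100
  M2 to X: 40 × 5 = 200
  M2 to Z: 10 × 2 = 20
Total = 180 + 360 + 100 + 200 + 20 = 860.

860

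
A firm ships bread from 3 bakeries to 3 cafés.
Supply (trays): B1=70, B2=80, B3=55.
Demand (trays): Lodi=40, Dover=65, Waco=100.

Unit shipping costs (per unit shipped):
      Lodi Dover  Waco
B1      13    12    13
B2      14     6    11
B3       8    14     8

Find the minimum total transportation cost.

A cheapest plan:
  B1 to Waco: 70 × 13 = 910
  B2 to Dover: 65 × 6 = 390
  B2 to Waco: 15 × 11 = 165
  B3 to Lodi: 40 × 8 = 320
  B3 to Waco: 15 × 8 = 120
Total = 910 + 390 + 165 + 320 + 120 = 1905.
(Supply check: B1 ships 70; B2 ships 80; B3 ships 55.)

1905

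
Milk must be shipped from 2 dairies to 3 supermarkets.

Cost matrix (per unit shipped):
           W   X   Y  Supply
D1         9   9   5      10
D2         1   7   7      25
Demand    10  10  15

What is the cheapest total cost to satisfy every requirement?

An optimal shipping plan:
  D1→Y: 10 × 5 = 50
  D2→W: 10 × 1 = 10
  D2→X: 10 × 7 = 70
  D2→Y: 5 × 7 = 35
Total = 50 + 10 + 70 + 35 = 165.

165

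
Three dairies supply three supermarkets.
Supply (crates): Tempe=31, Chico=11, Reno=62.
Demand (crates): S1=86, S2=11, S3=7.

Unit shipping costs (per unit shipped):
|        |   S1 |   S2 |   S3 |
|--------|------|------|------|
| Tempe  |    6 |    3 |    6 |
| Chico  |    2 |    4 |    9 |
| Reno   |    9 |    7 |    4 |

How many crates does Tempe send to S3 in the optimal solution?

Optimal shipments:
  Tempe–S1: 20 × 6 = 120
  Tempe–S2: 11 × 3 = 33
  Chico–S1: 11 × 2 = 22
  Reno–S1: 55 × 9 = 495
  Reno–S3: 7 × 4 = 28
Total cost = 698.
The route Tempe→S3 is not used.

0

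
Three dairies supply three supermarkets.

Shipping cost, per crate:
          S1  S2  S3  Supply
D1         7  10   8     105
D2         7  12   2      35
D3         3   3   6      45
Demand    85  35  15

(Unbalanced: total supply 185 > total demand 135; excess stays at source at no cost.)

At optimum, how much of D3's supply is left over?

0

Minimum-cost shipments:
  D1->S1: 55 × 7 = 385
  D2->S1: 20 × 7 = 140
  D2->S3: 15 × 2 = 30
  D3->S1: 10 × 3 = 30
  D3->S2: 35 × 3 = 105
Total cost = 690.
D3 ships 45 of its 45, leaving 0.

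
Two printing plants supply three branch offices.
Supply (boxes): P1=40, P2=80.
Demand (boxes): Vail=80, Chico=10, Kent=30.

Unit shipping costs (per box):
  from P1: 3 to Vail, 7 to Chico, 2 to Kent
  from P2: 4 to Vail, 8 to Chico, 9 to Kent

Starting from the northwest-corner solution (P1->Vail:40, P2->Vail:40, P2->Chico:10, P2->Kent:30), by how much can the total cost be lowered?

180

Current plan cost = 40·3 + 40·4 + 10·8 + 30·9 = 630.
Optimal plan:
  P1–Chico: 10 boxes
  P1–Kent: 30 boxes
  P2–Vail: 80 boxes
Optimal cost = 450.
Saving = 630 − 450 = 180.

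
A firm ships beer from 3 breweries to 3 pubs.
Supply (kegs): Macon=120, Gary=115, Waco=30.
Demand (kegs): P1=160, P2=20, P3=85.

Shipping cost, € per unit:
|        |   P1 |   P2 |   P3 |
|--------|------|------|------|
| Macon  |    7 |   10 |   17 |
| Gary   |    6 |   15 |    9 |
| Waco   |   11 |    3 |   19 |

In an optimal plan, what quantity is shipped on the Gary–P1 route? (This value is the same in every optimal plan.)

30

The minimum-cost plan:
  Macon->P1: 120 × €7 = €840
  Gary->P1: 30 × €6 = €180
  Gary->P3: 85 × €9 = €765
  Waco->P1: 10 × €11 = €110
  Waco->P2: 20 × €3 = €60
Total cost = €1955.
So Gary→P1 carries 30 kegs.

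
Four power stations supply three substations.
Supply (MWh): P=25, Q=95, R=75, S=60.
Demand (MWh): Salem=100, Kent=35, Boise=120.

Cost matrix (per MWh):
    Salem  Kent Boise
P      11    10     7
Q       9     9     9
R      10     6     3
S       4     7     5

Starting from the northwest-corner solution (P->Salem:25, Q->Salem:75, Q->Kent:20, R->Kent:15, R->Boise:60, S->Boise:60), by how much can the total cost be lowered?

205

Current plan cost = 25·11 + 75·9 + 20·9 + 15·6 + 60·3 + 60·5 = 1700.
Optimal plan:
  P–Boise: 25 × 7 = 175
  Q–Salem: 40 × 9 = 360
  Q–Kent: 35 × 9 = 315
  Q–Boise: 20 × 9 = 180
  R–Boise: 75 × 3 = 225
  S–Salem: 60 × 4 = 240
Optimal cost = 1495.
Saving = 1700 − 1495 = 205.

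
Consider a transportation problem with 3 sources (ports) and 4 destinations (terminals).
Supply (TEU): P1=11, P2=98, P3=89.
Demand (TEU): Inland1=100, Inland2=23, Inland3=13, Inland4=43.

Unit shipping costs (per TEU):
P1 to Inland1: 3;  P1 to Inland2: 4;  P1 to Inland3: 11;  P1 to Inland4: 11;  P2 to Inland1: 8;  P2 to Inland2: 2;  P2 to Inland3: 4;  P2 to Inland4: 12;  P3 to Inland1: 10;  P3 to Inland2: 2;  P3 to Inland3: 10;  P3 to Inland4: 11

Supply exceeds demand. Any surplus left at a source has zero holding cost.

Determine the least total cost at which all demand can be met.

Optimal allocation:
  P1–Inland1: 11 TEU
  P2–Inland1: 85 TEU
  P2–Inland3: 13 TEU
  P3–Inland1: 4 TEU
  P3–Inland2: 23 TEU
  P3–Inland4: 43 TEU
Total cost = 1324.
(Supply check: P1 ships 11; P2 ships 98; P3 ships 70.)

1324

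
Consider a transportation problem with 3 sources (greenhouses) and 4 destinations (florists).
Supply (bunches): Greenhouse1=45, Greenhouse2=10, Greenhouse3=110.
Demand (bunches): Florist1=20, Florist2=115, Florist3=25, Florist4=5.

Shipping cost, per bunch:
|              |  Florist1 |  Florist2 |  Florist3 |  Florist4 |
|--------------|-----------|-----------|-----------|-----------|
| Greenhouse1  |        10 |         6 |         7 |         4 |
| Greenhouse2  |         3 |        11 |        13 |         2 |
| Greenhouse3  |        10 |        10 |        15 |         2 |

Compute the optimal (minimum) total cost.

1385

An optimal shipping plan:
  Greenhouse1–Florist2: 20 × 6 = 120
  Greenhouse1–Florist3: 25 × 7 = 175
  Greenhouse2–Florist1: 10 × 3 = 30
  Greenhouse3–Florist1: 10 × 10 = 100
  Greenhouse3–Florist2: 95 × 10 = 950
  Greenhouse3–Florist4: 5 × 2 = 10
Total = 120 + 175 + 30 + 100 + 950 + 10 = 1385.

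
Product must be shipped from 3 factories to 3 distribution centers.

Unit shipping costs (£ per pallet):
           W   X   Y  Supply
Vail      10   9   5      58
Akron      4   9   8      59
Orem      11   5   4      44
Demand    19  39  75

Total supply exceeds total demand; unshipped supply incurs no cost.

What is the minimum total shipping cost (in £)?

Optimal allocation:
  Vail->Y: 58 pallets
  Akron->W: 19 pallets
  Akron->X: 12 pallets
  Orem->X: 27 pallets
  Orem->Y: 17 pallets
Total cost = £677.

677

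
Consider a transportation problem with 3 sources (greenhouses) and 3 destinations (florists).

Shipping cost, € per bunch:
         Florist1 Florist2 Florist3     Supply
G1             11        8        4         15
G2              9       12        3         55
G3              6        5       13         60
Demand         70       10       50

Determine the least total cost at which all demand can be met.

685

An optimal shipping plan:
  G1–Florist2: 10 × €8 = €80
  G1–Florist3: 5 × €4 = €20
  G2–Florist1: 10 × €9 = €90
  G2–Florist3: 45 × €3 = €135
  G3–Florist1: 60 × €6 = €360
Total = 80 + 20 + 90 + 135 + 360 = €685.
(Supply check: G1 ships 15; G2 ships 55; G3 ships 60.)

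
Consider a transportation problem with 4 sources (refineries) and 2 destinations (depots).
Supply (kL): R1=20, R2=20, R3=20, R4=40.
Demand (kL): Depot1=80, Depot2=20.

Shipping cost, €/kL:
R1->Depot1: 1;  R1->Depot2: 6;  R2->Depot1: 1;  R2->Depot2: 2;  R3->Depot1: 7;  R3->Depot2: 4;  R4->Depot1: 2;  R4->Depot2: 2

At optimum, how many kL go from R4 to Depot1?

40

The minimum-cost plan:
  R1–Depot1: 20 kL
  R2–Depot1: 20 kL
  R3–Depot2: 20 kL
  R4–Depot1: 40 kL
Total cost = €200.
So R4→Depot1 carries 40 kL.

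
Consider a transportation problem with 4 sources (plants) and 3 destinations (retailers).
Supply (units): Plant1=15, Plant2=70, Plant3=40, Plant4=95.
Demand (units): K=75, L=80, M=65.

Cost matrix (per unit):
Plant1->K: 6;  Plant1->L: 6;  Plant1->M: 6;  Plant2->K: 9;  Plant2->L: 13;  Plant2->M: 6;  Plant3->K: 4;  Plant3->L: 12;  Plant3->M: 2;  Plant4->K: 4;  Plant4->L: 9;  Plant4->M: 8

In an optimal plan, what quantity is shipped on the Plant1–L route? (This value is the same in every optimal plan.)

15

The minimum-cost plan:
  Plant1–L: 15 × 6 = 90
  Plant2–L: 45 × 13 = 585
  Plant2–M: 25 × 6 = 150
  Plant3–M: 40 × 2 = 80
  Plant4–K: 75 × 4 = 300
  Plant4–L: 20 × 9 = 180
Total cost = 1385.
So Plant1→L carries 15 units.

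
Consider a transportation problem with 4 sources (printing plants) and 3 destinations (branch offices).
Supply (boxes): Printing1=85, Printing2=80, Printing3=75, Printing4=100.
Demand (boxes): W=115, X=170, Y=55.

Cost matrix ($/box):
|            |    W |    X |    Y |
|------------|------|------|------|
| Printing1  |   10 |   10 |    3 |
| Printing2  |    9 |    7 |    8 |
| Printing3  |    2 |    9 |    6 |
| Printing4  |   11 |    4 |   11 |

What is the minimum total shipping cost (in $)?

A cheapest plan:
  Printing1->W: 30 × $10 = $300
  Printing1->Y: 55 × $3 = $165
  Printing2->W: 10 × $9 = $90
  Printing2->X: 70 × $7 = $490
  Printing3->W: 75 × $2 = $150
  Printing4->X: 100 × $4 = $400
Total = 300 + 165 + 90 + 490 + 150 + 400 = $1595.

1595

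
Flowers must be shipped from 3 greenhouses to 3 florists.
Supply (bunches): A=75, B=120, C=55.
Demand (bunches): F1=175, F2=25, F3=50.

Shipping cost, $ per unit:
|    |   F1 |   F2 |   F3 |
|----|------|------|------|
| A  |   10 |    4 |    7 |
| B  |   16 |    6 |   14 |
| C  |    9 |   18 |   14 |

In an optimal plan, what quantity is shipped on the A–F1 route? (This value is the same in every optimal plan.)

Optimal shipments:
  A->F1: 25 × $10 = $250
  A->F3: 50 × $7 = $350
  B->F1: 95 × $16 = $1520
  B->F2: 25 × $6 = $150
  C->F1: 55 × $9 = $495
Total cost = $2765.
So A→F1 carries 25 bunches.

25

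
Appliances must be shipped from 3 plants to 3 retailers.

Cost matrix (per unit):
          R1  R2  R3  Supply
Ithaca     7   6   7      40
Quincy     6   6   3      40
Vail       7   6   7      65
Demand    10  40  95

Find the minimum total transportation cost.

A cheapest plan:
  Ithaca->R3: 40 × 7 = 280
  Quincy->R3: 40 × 3 = 120
  Vail->R1: 10 × 7 = 70
  Vail->R2: 40 × 6 = 240
  Vail->R3: 15 × 7 = 105
Total = 280 + 120 + 70 + 240 + 105 = 815.

815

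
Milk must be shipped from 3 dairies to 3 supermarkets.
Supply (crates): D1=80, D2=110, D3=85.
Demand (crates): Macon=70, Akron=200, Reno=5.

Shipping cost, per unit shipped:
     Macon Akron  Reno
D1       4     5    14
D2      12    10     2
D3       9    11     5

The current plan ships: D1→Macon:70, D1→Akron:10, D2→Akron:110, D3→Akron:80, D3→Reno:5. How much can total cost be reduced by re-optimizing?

Current plan cost = 70·4 + 10·5 + 110·10 + 80·11 + 5·5 = 2335.
Optimal plan:
  D1->Akron: 80 crates
  D2->Akron: 105 crates
  D2->Reno: 5 crates
  D3->Macon: 70 crates
  D3->Akron: 15 crates
Optimal cost = 2255.
Saving = 2335 − 2255 = 80.

80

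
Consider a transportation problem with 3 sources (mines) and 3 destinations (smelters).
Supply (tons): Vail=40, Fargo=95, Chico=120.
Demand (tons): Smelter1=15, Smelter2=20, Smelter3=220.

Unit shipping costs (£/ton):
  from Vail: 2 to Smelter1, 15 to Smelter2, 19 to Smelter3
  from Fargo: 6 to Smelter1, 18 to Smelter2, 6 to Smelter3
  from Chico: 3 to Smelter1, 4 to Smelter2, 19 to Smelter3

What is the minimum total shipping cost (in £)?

One minimum-cost allocation:
  Vail–Smelter1: 15 × £2 = £30
  Vail–Smelter3: 25 × £19 = £475
  Fargo–Smelter3: 95 × £6 = £570
  Chico–Smelter2: 20 × £4 = £80
  Chico–Smelter3: 100 × £19 = £1900
Total = 30 + 475 + 570 + 80 + 1900 = £3055.

3055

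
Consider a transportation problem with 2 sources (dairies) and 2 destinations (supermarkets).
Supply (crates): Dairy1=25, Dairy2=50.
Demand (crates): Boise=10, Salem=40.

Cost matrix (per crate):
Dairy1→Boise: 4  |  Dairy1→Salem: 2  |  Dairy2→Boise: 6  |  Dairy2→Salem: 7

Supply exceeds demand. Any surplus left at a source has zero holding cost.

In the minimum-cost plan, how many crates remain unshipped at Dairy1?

0

An optimal plan:
  Dairy1–Salem: 25 × 2 = 50
  Dairy2–Boise: 10 × 6 = 60
  Dairy2–Salem: 15 × 7 = 105
Total cost = 215.
Dairy1 ships 25 of its 25, leaving 0.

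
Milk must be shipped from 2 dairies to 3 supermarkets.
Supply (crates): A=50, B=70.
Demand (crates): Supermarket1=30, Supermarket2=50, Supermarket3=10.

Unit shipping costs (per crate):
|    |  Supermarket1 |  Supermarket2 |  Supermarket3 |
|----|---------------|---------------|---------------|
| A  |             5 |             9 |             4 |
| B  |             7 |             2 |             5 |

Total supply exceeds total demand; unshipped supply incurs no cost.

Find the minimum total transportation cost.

290

A cheapest plan:
  A→Supermarket1: 30 × 5 = 150
  A→Supermarket3: 10 × 4 = 40
  B→Supermarket2: 50 × 2 = 100
Total = 150 + 40 + 100 = 290.
(Supply check: A ships 40; B ships 50.)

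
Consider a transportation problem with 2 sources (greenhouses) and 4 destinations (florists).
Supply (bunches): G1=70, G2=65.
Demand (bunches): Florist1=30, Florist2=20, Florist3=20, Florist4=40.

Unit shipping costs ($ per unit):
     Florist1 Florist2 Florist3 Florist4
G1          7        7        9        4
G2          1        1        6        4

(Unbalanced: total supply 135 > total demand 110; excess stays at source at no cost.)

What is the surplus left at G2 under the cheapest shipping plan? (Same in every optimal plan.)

0

Minimum-cost shipments:
  G1 to Florist3: 5 × $9 = $45
  G1 to Florist4: 40 × $4 = $160
  G2 to Florist1: 30 × $1 = $30
  G2 to Florist2: 20 × $1 = $20
  G2 to Florist3: 15 × $6 = $90
Total cost = $345.
G2 ships 65 of its 65, leaving 0.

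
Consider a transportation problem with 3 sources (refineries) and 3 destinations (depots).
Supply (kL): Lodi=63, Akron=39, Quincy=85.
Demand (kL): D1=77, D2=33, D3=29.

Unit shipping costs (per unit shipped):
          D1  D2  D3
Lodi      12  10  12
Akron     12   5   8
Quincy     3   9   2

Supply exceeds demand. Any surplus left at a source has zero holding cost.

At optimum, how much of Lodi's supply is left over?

An optimal plan:
  Lodi→D1: 15 × 12 = 180
  Akron→D2: 33 × 5 = 165
  Akron→D3: 6 × 8 = 48
  Quincy→D1: 62 × 3 = 186
  Quincy→D3: 23 × 2 = 46
Total cost = 625.
Lodi ships 15 of its 63, leaving 48.

48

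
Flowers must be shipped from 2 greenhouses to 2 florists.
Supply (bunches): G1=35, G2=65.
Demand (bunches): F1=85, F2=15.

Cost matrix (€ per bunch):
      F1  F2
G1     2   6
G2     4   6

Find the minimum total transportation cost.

360

One minimum-cost allocation:
  G1→F1: 35 × €2 = €70
  G2→F1: 50 × €4 = €200
  G2→F2: 15 × €6 = €90
Total = 70 + 200 + 90 = €360.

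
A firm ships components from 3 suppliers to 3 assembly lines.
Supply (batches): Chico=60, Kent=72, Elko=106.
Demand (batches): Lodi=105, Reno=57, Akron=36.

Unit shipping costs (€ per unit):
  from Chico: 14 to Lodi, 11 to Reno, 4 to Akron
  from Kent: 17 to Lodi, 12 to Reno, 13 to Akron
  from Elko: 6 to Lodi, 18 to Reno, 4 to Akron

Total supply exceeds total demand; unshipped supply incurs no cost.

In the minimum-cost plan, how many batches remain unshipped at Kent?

An optimal plan:
  Chico–Reno: 25 batches
  Chico–Akron: 35 batches
  Kent–Reno: 32 batches
  Elko–Lodi: 105 batches
  Elko–Akron: 1 batches
Total cost = €1433.
Kent ships 32 of its 72, leaving 40.

40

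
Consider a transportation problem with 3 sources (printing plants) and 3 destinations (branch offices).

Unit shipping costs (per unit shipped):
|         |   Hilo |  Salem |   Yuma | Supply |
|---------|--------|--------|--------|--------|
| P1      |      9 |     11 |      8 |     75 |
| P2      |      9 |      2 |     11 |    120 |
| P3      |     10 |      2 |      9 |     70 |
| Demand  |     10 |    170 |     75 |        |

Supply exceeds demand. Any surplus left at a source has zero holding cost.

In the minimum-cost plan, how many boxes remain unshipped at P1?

Minimum-cost shipments:
  P1→Yuma: 75 × 8 = 600
  P2→Hilo: 10 × 9 = 90
  P2→Salem: 110 × 2 = 220
  P3→Salem: 60 × 2 = 120
Total cost = 1030.
P1 ships 75 of its 75, leaving 0.

0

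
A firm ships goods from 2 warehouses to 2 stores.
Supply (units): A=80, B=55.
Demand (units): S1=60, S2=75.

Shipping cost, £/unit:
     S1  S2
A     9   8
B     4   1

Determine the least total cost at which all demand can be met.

755

One minimum-cost allocation:
  A→S1: 60 × £9 = £540
  A→S2: 20 × £8 = £160
  B→S2: 55 × £1 = £55
Total = 540 + 160 + 55 = £755.
(Supply check: A ships 80; B ships 55.)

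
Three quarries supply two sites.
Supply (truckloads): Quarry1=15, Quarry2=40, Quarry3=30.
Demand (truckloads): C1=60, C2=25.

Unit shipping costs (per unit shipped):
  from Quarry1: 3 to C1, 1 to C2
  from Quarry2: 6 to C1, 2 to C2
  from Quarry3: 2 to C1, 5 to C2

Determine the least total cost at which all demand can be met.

245

One minimum-cost allocation:
  Quarry1->C1: 15 × 3 = 45
  Quarry2->C1: 15 × 6 = 90
  Quarry2->C2: 25 × 2 = 50
  Quarry3->C1: 30 × 2 = 60
Total = 45 + 90 + 50 + 60 = 245.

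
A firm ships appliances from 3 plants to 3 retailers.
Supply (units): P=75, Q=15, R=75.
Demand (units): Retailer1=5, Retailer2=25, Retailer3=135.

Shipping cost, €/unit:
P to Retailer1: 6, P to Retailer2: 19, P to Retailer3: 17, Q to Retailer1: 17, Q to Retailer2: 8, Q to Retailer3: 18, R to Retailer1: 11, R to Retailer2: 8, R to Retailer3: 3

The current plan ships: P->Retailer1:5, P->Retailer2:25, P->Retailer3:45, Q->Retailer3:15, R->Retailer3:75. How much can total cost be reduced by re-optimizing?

Current plan cost = 5·6 + 25·19 + 45·17 + 15·18 + 75·3 = €1765.
Optimal plan:
  P–Retailer1: 5 × €6 = €30
  P–Retailer2: 10 × €19 = €190
  P–Retailer3: 60 × €17 = €1020
  Q–Retailer2: 15 × €8 = €120
  R–Retailer3: 75 × €3 = €225
Optimal cost = €1585.
Saving = 1765 − 1585 = €180.

180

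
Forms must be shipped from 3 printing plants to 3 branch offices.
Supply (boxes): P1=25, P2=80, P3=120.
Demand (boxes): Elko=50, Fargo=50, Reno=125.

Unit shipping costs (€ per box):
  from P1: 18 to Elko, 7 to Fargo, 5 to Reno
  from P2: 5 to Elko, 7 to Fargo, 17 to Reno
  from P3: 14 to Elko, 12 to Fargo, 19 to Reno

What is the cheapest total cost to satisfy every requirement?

One minimum-cost allocation:
  P1 to Reno: 25 × €5 = €125
  P2 to Elko: 50 × €5 = €250
  P2 to Fargo: 30 × €7 = €210
  P3 to Fargo: 20 × €12 = €240
  P3 to Reno: 100 × €19 = €1900
Total = 125 + 250 + 210 + 240 + 1900 = €2725.

2725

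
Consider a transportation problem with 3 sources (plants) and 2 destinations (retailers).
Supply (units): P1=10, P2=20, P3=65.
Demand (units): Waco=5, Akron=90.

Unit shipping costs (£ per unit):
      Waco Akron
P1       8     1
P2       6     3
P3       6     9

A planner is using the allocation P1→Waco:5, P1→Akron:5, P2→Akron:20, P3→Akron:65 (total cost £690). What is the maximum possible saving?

Current plan cost = 5·8 + 5·1 + 20·3 + 65·9 = £690.
Optimal plan:
  P1–Akron: 10 × £1 = £10
  P2–Akron: 20 × £3 = £60
  P3–Waco: 5 × £6 = £30
  P3–Akron: 60 × £9 = £540
Optimal cost = £640.
Saving = 690 − 640 = £50.

50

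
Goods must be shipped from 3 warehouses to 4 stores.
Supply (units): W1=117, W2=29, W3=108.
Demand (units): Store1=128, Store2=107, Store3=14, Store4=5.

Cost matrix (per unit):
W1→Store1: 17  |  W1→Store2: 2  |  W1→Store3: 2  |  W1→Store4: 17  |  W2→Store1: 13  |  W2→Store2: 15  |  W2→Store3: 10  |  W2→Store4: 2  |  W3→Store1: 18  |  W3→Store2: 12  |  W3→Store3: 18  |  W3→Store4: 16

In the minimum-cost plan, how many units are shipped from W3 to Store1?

104

Solving gives:
  W1->Store2: 103 × 2 = 206
  W1->Store3: 14 × 2 = 28
  W2->Store1: 24 × 13 = 312
  W2->Store4: 5 × 2 = 10
  W3->Store1: 104 × 18 = 1872
  W3->Store2: 4 × 12 = 48
Total cost = 2476.
So W3→Store1 carries 104 units.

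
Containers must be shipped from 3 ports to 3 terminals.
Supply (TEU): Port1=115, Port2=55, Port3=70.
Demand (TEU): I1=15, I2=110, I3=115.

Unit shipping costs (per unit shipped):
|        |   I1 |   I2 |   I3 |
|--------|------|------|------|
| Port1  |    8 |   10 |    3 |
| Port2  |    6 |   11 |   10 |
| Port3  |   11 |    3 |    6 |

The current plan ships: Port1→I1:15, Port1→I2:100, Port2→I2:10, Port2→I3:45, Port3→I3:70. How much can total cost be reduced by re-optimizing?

Current plan cost = 15·8 + 100·10 + 10·11 + 45·10 + 70·6 = 2100.
Optimal plan:
  Port1->I3: 115 × 3 = 345
  Port2->I1: 15 × 6 = 90
  Port2->I2: 40 × 11 = 440
  Port3->I2: 70 × 3 = 210
Optimal cost = 1085.
Saving = 2100 − 1085 = 1015.

1015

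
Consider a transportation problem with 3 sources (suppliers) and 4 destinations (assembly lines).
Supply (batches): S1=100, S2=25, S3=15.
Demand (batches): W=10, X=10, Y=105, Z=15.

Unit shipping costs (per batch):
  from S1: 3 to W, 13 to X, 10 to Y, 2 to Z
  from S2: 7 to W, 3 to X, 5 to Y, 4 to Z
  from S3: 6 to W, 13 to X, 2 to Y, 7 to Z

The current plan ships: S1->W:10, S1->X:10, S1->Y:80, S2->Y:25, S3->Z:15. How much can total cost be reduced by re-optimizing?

Current plan cost = 10·3 + 10·13 + 80·10 + 25·5 + 15·7 = 1190.
Optimal plan:
  S1 to W: 10 × 3 = 30
  S1 to Y: 75 × 10 = 750
  S1 to Z: 15 × 2 = 30
  S2 to X: 10 × 3 = 30
  S2 to Y: 15 × 5 = 75
  S3 to Y: 15 × 2 = 30
Optimal cost = 945.
Saving = 1190 − 945 = 245.

245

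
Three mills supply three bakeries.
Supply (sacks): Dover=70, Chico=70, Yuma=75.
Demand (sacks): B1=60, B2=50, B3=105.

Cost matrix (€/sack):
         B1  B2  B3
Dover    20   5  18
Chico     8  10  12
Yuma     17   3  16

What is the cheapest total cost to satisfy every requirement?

A cheapest plan:
  Dover–B3: 70 × €18 = €1260
  Chico–B1: 60 × €8 = €480
  Chico–B3: 10 × €12 = €120
  Yuma–B2: 50 × €3 = €150
  Yuma–B3: 25 × €16 = €400
Total = 1260 + 480 + 120 + 150 + 400 = €2410.
(Supply check: Dover ships 70; Chico ships 70; Yuma ships 75.)

2410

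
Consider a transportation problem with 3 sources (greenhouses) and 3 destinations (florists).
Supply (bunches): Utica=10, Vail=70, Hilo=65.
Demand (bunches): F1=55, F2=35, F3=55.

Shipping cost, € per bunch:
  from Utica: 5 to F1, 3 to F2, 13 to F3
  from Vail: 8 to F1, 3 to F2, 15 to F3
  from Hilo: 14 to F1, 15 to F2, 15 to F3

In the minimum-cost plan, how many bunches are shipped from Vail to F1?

Optimal shipments:
  Utica->F1: 10 × €5 = €50
  Vail->F1: 35 × €8 = €280
  Vail->F2: 35 × €3 = €105
  Hilo->F1: 10 × €14 = €140
  Hilo->F3: 55 × €15 = €825
Total cost = €1400.
So Vail→F1 carries 35 bunches.

35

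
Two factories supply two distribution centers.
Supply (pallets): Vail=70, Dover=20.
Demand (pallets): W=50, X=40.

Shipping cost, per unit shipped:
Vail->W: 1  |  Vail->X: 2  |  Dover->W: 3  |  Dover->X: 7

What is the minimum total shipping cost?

A cheapest plan:
  Vail to W: 30 × 1 = 30
  Vail to X: 40 × 2 = 80
  Dover to W: 20 × 3 = 60
Total = 30 + 80 + 60 = 170.

170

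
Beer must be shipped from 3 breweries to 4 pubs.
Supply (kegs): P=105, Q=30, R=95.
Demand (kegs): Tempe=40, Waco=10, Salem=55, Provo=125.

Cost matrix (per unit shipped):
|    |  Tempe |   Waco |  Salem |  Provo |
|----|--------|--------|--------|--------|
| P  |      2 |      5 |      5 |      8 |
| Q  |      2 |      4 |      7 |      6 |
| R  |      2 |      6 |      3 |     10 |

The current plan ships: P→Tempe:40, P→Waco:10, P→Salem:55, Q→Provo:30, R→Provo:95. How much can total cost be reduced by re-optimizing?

Current plan cost = 40·2 + 10·5 + 55·5 + 30·6 + 95·10 = 1535.
Optimal plan:
  P->Waco: 10 × 5 = 50
  P->Provo: 95 × 8 = 760
  Q->Provo: 30 × 6 = 180
  R->Tempe: 40 × 2 = 80
  R->Salem: 55 × 3 = 165
Optimal cost = 1235.
Saving = 1535 − 1235 = 300.

300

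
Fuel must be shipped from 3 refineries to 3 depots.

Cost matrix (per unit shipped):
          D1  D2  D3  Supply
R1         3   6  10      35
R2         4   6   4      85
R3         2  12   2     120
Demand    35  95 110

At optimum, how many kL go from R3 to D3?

The minimum-cost plan:
  R1->D1: 25 × 3 = 75
  R1->D2: 10 × 6 = 60
  R2->D2: 85 × 6 = 510
  R3->D1: 10 × 2 = 20
  R3->D3: 110 × 2 = 220
Total cost = 885.
So R3→D3 carries 110 kL.

110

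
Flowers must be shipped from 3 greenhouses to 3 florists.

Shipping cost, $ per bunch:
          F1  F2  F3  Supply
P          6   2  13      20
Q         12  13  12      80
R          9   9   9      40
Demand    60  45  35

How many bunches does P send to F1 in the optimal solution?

Solving gives:
  P–F2: 20 × $2 = $40
  Q–F1: 60 × $12 = $720
  Q–F3: 20 × $12 = $240
  R–F2: 25 × $9 = $225
  R–F3: 15 × $9 = $135
Total cost = $1360.
The route P→F1 is not used.

0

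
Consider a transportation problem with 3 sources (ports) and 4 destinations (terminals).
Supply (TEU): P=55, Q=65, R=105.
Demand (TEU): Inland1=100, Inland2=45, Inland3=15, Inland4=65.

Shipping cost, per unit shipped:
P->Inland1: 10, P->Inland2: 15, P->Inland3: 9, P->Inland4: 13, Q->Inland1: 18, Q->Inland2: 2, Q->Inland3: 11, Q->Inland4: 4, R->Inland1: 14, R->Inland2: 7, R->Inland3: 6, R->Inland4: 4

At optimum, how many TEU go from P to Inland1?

55

Optimal shipments:
  P→Inland1: 55 × 10 = 550
  Q→Inland2: 45 × 2 = 90
  Q→Inland4: 20 × 4 = 80
  R→Inland1: 45 × 14 = 630
  R→Inland3: 15 × 6 = 90
  R→Inland4: 45 × 4 = 180
Total cost = 1620.
So P→Inland1 carries 55 TEU.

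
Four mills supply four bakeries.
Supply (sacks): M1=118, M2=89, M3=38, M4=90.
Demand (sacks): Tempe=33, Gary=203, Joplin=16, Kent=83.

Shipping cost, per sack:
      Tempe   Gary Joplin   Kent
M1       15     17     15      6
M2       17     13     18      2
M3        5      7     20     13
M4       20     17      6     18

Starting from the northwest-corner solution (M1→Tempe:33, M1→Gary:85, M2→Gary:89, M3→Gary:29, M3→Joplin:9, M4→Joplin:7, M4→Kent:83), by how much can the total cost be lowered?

Current plan cost = 33·15 + 85·17 + 89·13 + 29·7 + 9·20 + 7·6 + 83·18 = 5016.
Optimal plan:
  M1->Gary: 118 × 17 = 2006
  M2->Gary: 6 × 13 = 78
  M2->Kent: 83 × 2 = 166
  M3->Tempe: 33 × 5 = 165
  M3->Gary: 5 × 7 = 35
  M4->Gary: 74 × 17 = 1258
  M4->Joplin: 16 × 6 = 96
Optimal cost = 3804.
Saving = 5016 − 3804 = 1212.

1212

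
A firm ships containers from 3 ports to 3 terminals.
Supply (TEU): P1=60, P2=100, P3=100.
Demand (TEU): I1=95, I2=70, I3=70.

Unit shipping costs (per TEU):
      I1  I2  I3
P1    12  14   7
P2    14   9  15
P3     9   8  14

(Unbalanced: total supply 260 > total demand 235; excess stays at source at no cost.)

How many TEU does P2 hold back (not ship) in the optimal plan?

25

Minimum-cost shipments:
  P1–I3: 60 × 7 = 420
  P2–I2: 70 × 9 = 630
  P2–I3: 5 × 15 = 75
  P3–I1: 95 × 9 = 855
  P3–I3: 5 × 14 = 70
Total cost = 2050.
P2 ships 75 of its 100, leaving 25.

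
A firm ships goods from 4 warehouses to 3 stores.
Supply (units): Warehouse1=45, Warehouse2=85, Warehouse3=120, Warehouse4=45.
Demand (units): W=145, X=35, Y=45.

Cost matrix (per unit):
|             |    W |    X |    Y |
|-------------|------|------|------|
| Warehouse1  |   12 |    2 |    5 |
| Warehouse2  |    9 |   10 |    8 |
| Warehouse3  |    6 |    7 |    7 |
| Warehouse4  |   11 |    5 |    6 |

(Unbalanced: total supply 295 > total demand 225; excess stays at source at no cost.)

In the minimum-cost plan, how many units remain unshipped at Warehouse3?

Minimum-cost shipments:
  Warehouse1→X: 35 × 2 = 70
  Warehouse1→Y: 10 × 5 = 50
  Warehouse2→W: 25 × 9 = 225
  Warehouse3→W: 120 × 6 = 720
  Warehouse4→Y: 35 × 6 = 210
Total cost = 1275.
Warehouse3 ships 120 of its 120, leaving 0.

0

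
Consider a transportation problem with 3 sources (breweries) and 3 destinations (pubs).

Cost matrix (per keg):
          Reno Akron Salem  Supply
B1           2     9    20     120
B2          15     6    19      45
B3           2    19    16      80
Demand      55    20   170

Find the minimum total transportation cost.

3285

One minimum-cost allocation:
  B1→Reno: 55 kegs
  B1→Salem: 65 kegs
  B2→Akron: 20 kegs
  B2→Salem: 25 kegs
  B3→Salem: 80 kegs
Total cost = 3285.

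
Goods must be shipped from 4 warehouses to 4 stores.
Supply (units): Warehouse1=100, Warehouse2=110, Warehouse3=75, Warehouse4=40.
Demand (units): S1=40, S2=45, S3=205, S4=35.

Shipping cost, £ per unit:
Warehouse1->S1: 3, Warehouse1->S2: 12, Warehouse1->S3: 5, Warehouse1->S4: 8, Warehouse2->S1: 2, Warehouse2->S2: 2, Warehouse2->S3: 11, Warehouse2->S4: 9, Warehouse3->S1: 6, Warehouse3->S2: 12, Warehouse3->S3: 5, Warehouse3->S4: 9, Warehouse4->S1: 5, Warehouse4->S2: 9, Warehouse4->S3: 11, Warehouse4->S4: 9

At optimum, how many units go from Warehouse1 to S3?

Optimal shipments:
  Warehouse1 to S3: 100 units
  Warehouse2 to S1: 40 units
  Warehouse2 to S2: 45 units
  Warehouse2 to S4: 25 units
  Warehouse3 to S3: 75 units
  Warehouse4 to S3: 30 units
  Warehouse4 to S4: 10 units
Total cost = £1690.
So Warehouse1→S3 carries 100 units.

100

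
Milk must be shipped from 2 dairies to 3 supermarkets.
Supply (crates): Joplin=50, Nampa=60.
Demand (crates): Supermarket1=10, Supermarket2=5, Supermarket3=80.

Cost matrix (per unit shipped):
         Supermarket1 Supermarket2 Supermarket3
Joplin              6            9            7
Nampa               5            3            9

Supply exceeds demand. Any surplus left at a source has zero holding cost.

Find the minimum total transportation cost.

685

A cheapest plan:
  Joplin–Supermarket3: 50 × 7 = 350
  Nampa–Supermarket1: 10 × 5 = 50
  Nampa–Supermarket2: 5 × 3 = 15
  Nampa–Supermarket3: 30 × 9 = 270
Total = 350 + 50 + 15 + 270 = 685.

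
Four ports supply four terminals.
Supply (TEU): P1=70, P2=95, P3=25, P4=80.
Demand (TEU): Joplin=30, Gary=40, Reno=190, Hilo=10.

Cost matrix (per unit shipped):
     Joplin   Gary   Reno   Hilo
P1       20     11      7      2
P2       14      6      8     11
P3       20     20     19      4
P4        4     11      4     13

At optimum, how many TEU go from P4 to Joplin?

Optimal shipments:
  P1 to Reno: 70 × 7 = 490
  P2 to Gary: 40 × 6 = 240
  P2 to Reno: 55 × 8 = 440
  P3 to Reno: 15 × 19 = 285
  P3 to Hilo: 10 × 4 = 40
  P4 to Joplin: 30 × 4 = 120
  P4 to Reno: 50 × 4 = 200
Total cost = 1815.
So P4→Joplin carries 30 TEU.

30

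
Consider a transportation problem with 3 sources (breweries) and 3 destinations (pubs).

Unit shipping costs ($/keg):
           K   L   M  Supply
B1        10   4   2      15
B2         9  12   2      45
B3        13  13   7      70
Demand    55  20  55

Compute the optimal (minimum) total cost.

1000

Optimal allocation:
  B1→L: 15 kegs
  B2→M: 45 kegs
  B3→K: 55 kegs
  B3→L: 5 kegs
  B3→M: 10 kegs
Total cost = $1000.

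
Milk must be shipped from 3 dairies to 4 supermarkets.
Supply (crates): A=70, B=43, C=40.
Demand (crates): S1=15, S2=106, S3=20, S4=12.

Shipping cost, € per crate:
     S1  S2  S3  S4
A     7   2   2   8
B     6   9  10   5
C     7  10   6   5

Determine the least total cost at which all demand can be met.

An optimal shipping plan:
  A->S2: 70 crates
  B->S1: 7 crates
  B->S2: 36 crates
  C->S1: 8 crates
  C->S3: 20 crates
  C->S4: 12 crates
Total cost = €742.
(Supply check: A ships 70; B ships 43; C ships 40.)

742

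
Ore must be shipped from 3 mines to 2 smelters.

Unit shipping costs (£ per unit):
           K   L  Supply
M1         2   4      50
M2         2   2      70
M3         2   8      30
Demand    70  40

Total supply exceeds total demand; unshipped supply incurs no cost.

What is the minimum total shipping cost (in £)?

An optimal shipping plan:
  M1 to K: 10 × £2 = £20
  M2 to K: 30 × £2 = £60
  M2 to L: 40 × £2 = £80
  M3 to K: 30 × £2 = £60
Total = 20 + 60 + 80 + 60 = £220.
(Supply check: M1 ships 10; M2 ships 70; M3 ships 30.)

220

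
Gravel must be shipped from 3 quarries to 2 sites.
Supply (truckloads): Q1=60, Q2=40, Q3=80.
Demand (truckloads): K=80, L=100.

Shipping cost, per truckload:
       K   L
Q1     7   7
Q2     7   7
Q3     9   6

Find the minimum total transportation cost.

1180

An optimal shipping plan:
  Q1 to K: 60 × 7 = 420
  Q2 to K: 20 × 7 = 140
  Q2 to L: 20 × 7 = 140
  Q3 to L: 80 × 6 = 480
Total = 420 + 140 + 140 + 480 = 1180.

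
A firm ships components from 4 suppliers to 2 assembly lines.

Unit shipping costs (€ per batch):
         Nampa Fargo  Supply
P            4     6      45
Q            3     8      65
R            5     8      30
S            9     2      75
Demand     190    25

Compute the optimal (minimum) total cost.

A cheapest plan:
  P to Nampa: 45 batches
  Q to Nampa: 65 batches
  R to Nampa: 30 batches
  S to Nampa: 50 batches
  S to Fargo: 25 batches
Total cost = €1025.

1025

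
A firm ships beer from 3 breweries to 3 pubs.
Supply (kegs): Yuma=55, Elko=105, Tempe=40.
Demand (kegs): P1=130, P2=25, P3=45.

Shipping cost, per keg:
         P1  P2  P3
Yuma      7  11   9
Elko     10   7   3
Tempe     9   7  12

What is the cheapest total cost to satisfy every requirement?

One minimum-cost allocation:
  Yuma->P1: 55 × 7 = 385
  Elko->P1: 35 × 10 = 350
  Elko->P2: 25 × 7 = 175
  Elko->P3: 45 × 3 = 135
  Tempe->P1: 40 × 9 = 360
Total = 385 + 350 + 175 + 135 + 360 = 1405.

1405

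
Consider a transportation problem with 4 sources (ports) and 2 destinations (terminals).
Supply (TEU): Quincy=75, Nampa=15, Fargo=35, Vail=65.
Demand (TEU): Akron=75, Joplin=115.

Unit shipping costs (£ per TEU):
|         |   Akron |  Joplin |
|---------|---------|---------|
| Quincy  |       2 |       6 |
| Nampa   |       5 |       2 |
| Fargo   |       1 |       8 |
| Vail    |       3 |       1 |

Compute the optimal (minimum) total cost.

420

A cheapest plan:
  Quincy->Akron: 40 × £2 = £80
  Quincy->Joplin: 35 × £6 = £210
  Nampa->Joplin: 15 × £2 = £30
  Fargo->Akron: 35 × £1 = £35
  Vail->Joplin: 65 × £1 = £65
Total = 80 + 210 + 30 + 35 + 65 = £420.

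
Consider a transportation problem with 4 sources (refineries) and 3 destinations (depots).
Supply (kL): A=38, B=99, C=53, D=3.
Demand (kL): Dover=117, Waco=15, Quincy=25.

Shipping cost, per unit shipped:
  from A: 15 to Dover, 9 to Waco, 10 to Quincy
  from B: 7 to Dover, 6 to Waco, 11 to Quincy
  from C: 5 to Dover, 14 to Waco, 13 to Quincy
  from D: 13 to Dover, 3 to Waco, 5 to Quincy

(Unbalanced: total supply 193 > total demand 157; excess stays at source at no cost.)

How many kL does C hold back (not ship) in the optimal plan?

0

An optimal plan:
  A→Quincy: 22 kL
  B→Dover: 64 kL
  B→Waco: 15 kL
  C→Dover: 53 kL
  D→Quincy: 3 kL
Total cost = 1038.
C ships 53 of its 53, leaving 0.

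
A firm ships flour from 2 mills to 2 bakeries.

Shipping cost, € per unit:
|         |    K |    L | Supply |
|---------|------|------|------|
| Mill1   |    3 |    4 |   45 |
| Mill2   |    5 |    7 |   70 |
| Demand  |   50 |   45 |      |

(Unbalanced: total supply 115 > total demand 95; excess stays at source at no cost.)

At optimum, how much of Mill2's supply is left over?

Minimum-cost shipments:
  Mill1 to L: 45 sacks
  Mill2 to K: 50 sacks
Total cost = €430.
Mill2 ships 50 of its 70, leaving 20.

20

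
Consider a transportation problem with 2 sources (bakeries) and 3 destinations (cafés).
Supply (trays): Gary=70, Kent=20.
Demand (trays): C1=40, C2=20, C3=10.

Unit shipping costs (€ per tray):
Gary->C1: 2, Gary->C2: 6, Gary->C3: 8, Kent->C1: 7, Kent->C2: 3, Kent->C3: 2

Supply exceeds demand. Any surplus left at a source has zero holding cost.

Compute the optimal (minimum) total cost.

190

An optimal shipping plan:
  Gary–C1: 40 × €2 = €80
  Gary–C2: 10 × €6 = €60
  Kent–C2: 10 × €3 = €30
  Kent–C3: 10 × €2 = €20
Total = 80 + 60 + 30 + 20 = €190.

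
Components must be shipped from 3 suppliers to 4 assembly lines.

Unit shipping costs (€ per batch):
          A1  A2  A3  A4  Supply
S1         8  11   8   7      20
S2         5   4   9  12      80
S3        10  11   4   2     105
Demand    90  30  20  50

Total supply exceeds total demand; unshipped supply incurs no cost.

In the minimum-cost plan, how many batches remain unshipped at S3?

15

Minimum-cost shipments:
  S1→A1: 20 × €8 = €160
  S2→A1: 50 × €5 = €250
  S2→A2: 30 × €4 = €120
  S3→A1: 20 × €10 = €200
  S3→A3: 20 × €4 = €80
  S3→A4: 50 × €2 = €100
Total cost = €910.
S3 ships 90 of its 105, leaving 15.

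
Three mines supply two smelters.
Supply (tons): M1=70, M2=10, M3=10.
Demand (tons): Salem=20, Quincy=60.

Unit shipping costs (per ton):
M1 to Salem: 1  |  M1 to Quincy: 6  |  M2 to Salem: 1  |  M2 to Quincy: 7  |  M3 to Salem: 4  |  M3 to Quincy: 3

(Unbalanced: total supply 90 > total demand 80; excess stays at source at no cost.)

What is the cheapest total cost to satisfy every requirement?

350

Optimal allocation:
  M1–Salem: 10 × 1 = 10
  M1–Quincy: 50 × 6 = 300
  M2–Salem: 10 × 1 = 10
  M3–Quincy: 10 × 3 = 30
Total = 10 + 300 + 10 + 30 = 350.
(Supply check: M1 ships 60; M2 ships 10; M3 ships 10.)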